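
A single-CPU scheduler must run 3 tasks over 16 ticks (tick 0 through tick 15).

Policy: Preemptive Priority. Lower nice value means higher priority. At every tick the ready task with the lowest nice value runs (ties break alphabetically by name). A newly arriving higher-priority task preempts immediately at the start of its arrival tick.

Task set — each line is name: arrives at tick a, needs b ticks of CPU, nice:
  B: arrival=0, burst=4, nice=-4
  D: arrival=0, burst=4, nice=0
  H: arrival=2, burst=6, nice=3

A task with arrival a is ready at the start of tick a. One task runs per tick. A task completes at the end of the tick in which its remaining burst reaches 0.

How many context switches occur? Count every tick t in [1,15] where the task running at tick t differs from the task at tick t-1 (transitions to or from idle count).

context switches = 3

t=0: ready={B,D} → run B
t=1: ready={B,D} → run B
t=2: ready={B,D,H} → run B
t=3: ready={B,D,H} → run B
t=4: ready={D,H} → run D
t=5: ready={D,H} → run D
t=6: ready={D,H} → run D
t=7: ready={D,H} → run D
t=8: ready={H} → run H
t=9: ready={H} → run H
t=10: ready={H} → run H
t=11: ready={H} → run H
t=12: ready={H} → run H
t=13: ready={H} → run H
t=14: (idle)
t=15: (idle)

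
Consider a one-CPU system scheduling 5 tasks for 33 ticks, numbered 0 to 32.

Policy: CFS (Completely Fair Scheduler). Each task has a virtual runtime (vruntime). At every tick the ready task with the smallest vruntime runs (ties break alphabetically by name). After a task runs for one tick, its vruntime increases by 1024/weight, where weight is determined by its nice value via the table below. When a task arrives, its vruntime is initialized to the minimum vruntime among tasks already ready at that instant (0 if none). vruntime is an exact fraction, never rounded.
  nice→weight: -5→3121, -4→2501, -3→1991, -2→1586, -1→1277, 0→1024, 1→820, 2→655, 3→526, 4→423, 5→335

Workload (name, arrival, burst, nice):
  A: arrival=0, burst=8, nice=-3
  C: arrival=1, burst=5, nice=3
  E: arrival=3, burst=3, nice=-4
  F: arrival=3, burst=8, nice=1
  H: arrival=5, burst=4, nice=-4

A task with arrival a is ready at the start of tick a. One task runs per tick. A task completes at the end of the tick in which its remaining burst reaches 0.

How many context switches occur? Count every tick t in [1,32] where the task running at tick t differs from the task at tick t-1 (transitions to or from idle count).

t=0: vr[A=0] → run A
t=1: vr[A=1024/1991 C=1024/1991] → run A
t=2: vr[A=2048/1991 C=1024/1991] → run C
t=3: vr[A=2048/1991 C=1288704/523633 E=2048/1991 F=2048/1991] → run A
t=4: vr[A=3072/1991 C=1288704/523633 E=2048/1991 F=2048/1991] → run E
t=5: vr[A=3072/1991 C=1288704/523633 E=7160832/4979491 F=2048/1991 H=2048/1991] → run F
t=6: vr[A=3072/1991 C=1288704/523633 E=7160832/4979491 F=929536/408155 H=2048/1991] → run H
t=7: vr[A=3072/1991 C=1288704/523633 E=7160832/4979491 F=929536/408155 H=7160832/4979491] → run E
t=8: vr[A=3072/1991 C=1288704/523633 E=9199616/4979491 F=929536/408155 H=7160832/4979491] → run H
t=9: vr[A=3072/1991 C=1288704/523633 E=9199616/4979491 F=929536/408155 H=9199616/4979491] → run A
t=10: vr[A=4096/1991 C=1288704/523633 E=9199616/4979491 F=929536/408155 H=9199616/4979491] → run E
t=11: vr[A=4096/1991 C=1288704/523633 F=929536/408155 H=9199616/4979491] → run H
t=12: vr[A=4096/1991 C=1288704/523633 F=929536/408155 H=11238400/4979491] → run A
t=13: vr[A=5120/1991 C=1288704/523633 F=929536/408155 H=11238400/4979491] → run H
t=14: vr[A=5120/1991 C=1288704/523633 F=929536/408155] → run F
t=15: vr[A=5120/1991 C=1288704/523633 F=1439232/408155] → run C
t=16: vr[A=5120/1991 C=2308096/523633 F=1439232/408155] → run A
t=17: vr[A=6144/1991 C=2308096/523633 F=1439232/408155] → run A
t=18: vr[A=7168/1991 C=2308096/523633 F=1439232/408155] → run F
t=19: vr[A=7168/1991 C=2308096/523633 F=1948928/408155] → run A
t=20: vr[C=2308096/523633 F=1948928/408155] → run C
t=21: vr[C=3327488/523633 F=1948928/408155] → run F
t=22: vr[C=3327488/523633 F=2458624/408155] → run F
t=23: vr[C=3327488/523633 F=593664/81631] → run C
t=24: vr[C=4346880/523633 F=593664/81631] → run F
t=25: vr[C=4346880/523633 F=3478016/408155] → run C
t=26: vr[F=3478016/408155] → run F
t=27: vr[F=3987712/408155] → run F
t=28: (idle)
t=29: (idle)
t=30: (idle)
t=31: (idle)
t=32: (idle)

context switches = 24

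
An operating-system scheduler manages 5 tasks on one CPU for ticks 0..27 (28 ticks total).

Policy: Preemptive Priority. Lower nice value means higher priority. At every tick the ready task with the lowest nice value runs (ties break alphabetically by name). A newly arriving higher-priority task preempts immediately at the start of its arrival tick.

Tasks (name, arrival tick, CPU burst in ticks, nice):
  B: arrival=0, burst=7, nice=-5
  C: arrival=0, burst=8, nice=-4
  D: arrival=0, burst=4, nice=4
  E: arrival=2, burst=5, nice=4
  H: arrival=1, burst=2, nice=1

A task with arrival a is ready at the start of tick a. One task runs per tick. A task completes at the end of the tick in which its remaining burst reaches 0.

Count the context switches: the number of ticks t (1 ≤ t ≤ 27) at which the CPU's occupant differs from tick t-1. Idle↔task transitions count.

context switches = 5

t=0: ready={B,C,D} → run B
t=1: ready={B,C,D,H} → run B
t=2: ready={B,C,D,E,H} → run B
t=3: ready={B,C,D,E,H} → run B
t=4: ready={B,C,D,E,H} → run B
t=5: ready={B,C,D,E,H} → run B
t=6: ready={B,C,D,E,H} → run B
t=7: ready={C,D,E,H} → run C
t=8: ready={C,D,E,H} → run C
t=9: ready={C,D,E,H} → run C
t=10: ready={C,D,E,H} → run C
t=11: ready={C,D,E,H} → run C
t=12: ready={C,D,E,H} → run C
t=13: ready={C,D,E,H} → run C
t=14: ready={C,D,E,H} → run C
t=15: ready={D,E,H} → run H
t=16: ready={D,E,H} → run H
t=17: ready={D,E} → run D
t=18: ready={D,E} → run D
t=19: ready={D,E} → run D
t=20: ready={D,E} → run D
t=21: ready={E} → run E
t=22: ready={E} → run E
t=23: ready={E} → run E
t=24: ready={E} → run E
t=25: ready={E} → run E
t=26: (idle)
t=27: (idle)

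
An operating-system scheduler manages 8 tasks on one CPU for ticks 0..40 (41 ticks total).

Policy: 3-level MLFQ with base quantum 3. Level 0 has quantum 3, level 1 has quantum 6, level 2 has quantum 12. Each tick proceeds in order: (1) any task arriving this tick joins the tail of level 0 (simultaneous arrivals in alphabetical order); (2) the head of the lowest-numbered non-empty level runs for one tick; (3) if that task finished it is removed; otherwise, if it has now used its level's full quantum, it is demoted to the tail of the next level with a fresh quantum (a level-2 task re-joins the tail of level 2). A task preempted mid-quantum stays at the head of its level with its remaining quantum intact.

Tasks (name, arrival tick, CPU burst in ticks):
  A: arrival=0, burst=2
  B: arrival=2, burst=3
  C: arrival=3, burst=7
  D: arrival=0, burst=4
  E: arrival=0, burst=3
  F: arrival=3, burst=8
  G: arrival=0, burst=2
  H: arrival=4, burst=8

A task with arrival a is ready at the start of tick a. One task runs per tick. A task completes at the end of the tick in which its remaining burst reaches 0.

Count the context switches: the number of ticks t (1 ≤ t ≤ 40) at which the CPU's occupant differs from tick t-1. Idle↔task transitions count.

context switches = 12

t=0: L0/L1/L2 = ADEG/-/- → run A
t=1: L0/L1/L2 = ADEG/-/- → run A
t=2: L0/L1/L2 = DEGB/-/- → run D
t=3: L0/L1/L2 = DEGBCF/-/- → run D
t=4: L0/L1/L2 = DEGBCFH/-/- → run D
t=5: L0/L1/L2 = EGBCFH/D/- → run E
t=6: L0/L1/L2 = EGBCFH/D/- → run E
t=7: L0/L1/L2 = EGBCFH/D/- → run E
t=8: L0/L1/L2 = GBCFH/D/- → run G
t=9: L0/L1/L2 = GBCFH/D/- → run G
t=10: L0/L1/L2 = BCFH/D/- → run B
t=11: L0/L1/L2 = BCFH/D/- → run B
t=12: L0/L1/L2 = BCFH/D/- → run B
t=13: L0/L1/L2 = CFH/D/- → run C
t=14: L0/L1/L2 = CFH/D/- → run C
t=15: L0/L1/L2 = CFH/D/- → run C
t=16: L0/L1/L2 = FH/DC/- → run F
t=17: L0/L1/L2 = FH/DC/- → run F
t=18: L0/L1/L2 = FH/DC/- → run F
t=19: L0/L1/L2 = H/DCF/- → run H
t=20: L0/L1/L2 = H/DCF/- → run H
t=21: L0/L1/L2 = H/DCF/- → run H
t=22: L0/L1/L2 = -/DCFH/- → run D
t=23: L0/L1/L2 = -/CFH/- → run C
t=24: L0/L1/L2 = -/CFH/- → run C
t=25: L0/L1/L2 = -/CFH/- → run C
t=26: L0/L1/L2 = -/CFH/- → run C
t=27: L0/L1/L2 = -/FH/- → run F
t=28: L0/L1/L2 = -/FH/- → run F
t=29: L0/L1/L2 = -/FH/- → run F
t=30: L0/L1/L2 = -/FH/- → run F
t=31: L0/L1/L2 = -/FH/- → run F
t=32: L0/L1/L2 = -/H/- → run H
t=33: L0/L1/L2 = -/H/- → run H
t=34: L0/L1/L2 = -/H/- → run H
t=35: L0/L1/L2 = -/H/- → run H
t=36: L0/L1/L2 = -/H/- → run H
t=37: (idle)
t=38: (idle)
t=39: (idle)
t=40: (idle)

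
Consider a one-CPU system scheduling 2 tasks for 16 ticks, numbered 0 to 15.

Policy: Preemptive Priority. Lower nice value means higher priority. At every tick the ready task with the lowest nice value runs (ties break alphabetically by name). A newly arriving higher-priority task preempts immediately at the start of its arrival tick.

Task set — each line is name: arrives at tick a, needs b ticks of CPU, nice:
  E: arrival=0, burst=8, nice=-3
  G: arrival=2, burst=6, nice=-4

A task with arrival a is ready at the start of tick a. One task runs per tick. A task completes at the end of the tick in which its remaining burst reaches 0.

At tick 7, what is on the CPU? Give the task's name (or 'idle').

t=0: ready={E} → run E
t=1: ready={E} → run E
t=2: ready={E,G} → run G
t=3: ready={E,G} → run G
t=4: ready={E,G} → run G
t=5: ready={E,G} → run G
t=6: ready={E,G} → run G
t=7: ready={E,G} → run G
t=8: ready={E} → run E
t=9: ready={E} → run E
t=10: ready={E} → run E
t=11: ready={E} → run E
t=12: ready={E} → run E
t=13: ready={E} → run E
t=14: (idle)
t=15: (idle)

running at tick 7 = G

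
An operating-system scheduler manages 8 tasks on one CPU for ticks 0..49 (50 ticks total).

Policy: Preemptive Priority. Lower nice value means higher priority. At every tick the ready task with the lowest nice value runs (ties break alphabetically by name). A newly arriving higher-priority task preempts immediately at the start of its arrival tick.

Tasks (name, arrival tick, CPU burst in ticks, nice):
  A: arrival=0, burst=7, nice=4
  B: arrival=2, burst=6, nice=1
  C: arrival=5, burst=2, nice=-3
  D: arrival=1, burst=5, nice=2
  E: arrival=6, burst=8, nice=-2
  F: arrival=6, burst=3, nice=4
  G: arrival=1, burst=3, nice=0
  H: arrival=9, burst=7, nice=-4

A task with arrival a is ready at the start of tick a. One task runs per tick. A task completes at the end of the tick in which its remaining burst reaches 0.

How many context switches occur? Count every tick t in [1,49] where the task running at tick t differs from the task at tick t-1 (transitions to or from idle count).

t=0: ready={A} → run A
t=1: ready={A,D,G} → run G
t=2: ready={A,B,D,G} → run G
t=3: ready={A,B,D,G} → run G
t=4: ready={A,B,D} → run B
t=5: ready={A,B,C,D} → run C
t=6: ready={A,B,C,D,E,F} → run C
t=7: ready={A,B,D,E,F} → run E
t=8: ready={A,B,D,E,F} → run E
t=9: ready={A,B,D,E,F,H} → run H
t=10: ready={A,B,D,E,F,H} → run H
t=11: ready={A,B,D,E,F,H} → run H
t=12: ready={A,B,D,E,F,H} → run H
t=13: ready={A,B,D,E,F,H} → run H
t=14: ready={A,B,D,E,F,H} → run H
t=15: ready={A,B,D,E,F,H} → run H
t=16: ready={A,B,D,E,F} → run E
t=17: ready={A,B,D,E,F} → run E
t=18: ready={A,B,D,E,F} → run E
t=19: ready={A,B,D,E,F} → run E
t=20: ready={A,B,D,E,F} → run E
t=21: ready={A,B,D,E,F} → run E
t=22: ready={A,B,D,F} → run B
t=23: ready={A,B,D,F} → run B
t=24: ready={A,B,D,F} → run B
t=25: ready={A,B,D,F} → run B
t=26: ready={A,B,D,F} → run B
t=27: ready={A,D,F} → run D
t=28: ready={A,D,F} → run D
t=29: ready={A,D,F} → run D
t=30: ready={A,D,F} → run D
t=31: ready={A,D,F} → run D
t=32: ready={A,F} → run A
t=33: ready={A,F} → run A
t=34: ready={A,F} → run A
t=35: ready={A,F} → run A
t=36: ready={A,F} → run A
t=37: ready={A,F} → run A
t=38: ready={F} → run F
t=39: ready={F} → run F
t=40: ready={F} → run F
t=41: (idle)
t=42: (idle)
t=43: (idle)
t=44: (idle)
t=45: (idle)
t=46: (idle)
t=47: (idle)
t=48: (idle)
t=49: (idle)

context switches = 11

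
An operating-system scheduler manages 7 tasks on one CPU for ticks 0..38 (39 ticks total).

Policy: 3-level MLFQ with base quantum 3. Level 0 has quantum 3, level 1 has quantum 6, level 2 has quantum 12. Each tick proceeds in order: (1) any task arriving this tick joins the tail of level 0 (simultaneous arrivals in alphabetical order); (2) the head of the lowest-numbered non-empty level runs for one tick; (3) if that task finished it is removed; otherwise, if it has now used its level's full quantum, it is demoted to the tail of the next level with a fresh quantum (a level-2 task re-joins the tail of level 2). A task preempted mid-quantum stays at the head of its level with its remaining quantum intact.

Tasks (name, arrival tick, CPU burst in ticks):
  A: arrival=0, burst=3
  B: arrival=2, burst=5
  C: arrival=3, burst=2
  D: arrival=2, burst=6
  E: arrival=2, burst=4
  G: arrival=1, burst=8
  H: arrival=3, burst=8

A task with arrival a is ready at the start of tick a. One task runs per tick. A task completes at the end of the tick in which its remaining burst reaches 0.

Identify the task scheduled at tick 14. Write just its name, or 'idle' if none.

t=0: L0/L1/L2 = A/-/- → run A
t=1: L0/L1/L2 = AG/-/- → run A
t=2: L0/L1/L2 = AGBDE/-/- → run A
t=3: L0/L1/L2 = GBDECH/-/- → run G
t=4: L0/L1/L2 = GBDECH/-/- → run G
t=5: L0/L1/L2 = GBDECH/-/- → run G
t=6: L0/L1/L2 = BDECH/G/- → run B
t=7: L0/L1/L2 = BDECH/G/- → run B
t=8: L0/L1/L2 = BDECH/G/- → run B
t=9: L0/L1/L2 = DECH/GB/- → run D
t=10: L0/L1/L2 = DECH/GB/- → run D
t=11: L0/L1/L2 = DECH/GB/- → run D
t=12: L0/L1/L2 = ECH/GBD/- → run E
t=13: L0/L1/L2 = ECH/GBD/- → run E
t=14: L0/L1/L2 = ECH/GBD/- → run E
t=15: L0/L1/L2 = CH/GBDE/- → run C
t=16: L0/L1/L2 = CH/GBDE/- → run C
t=17: L0/L1/L2 = H/GBDE/- → run H
t=18: L0/L1/L2 = H/GBDE/- → run H
t=19: L0/L1/L2 = H/GBDE/- → run H
t=20: L0/L1/L2 = -/GBDEH/- → run G
t=21: L0/L1/L2 = -/GBDEH/- → run G
t=22: L0/L1/L2 = -/GBDEH/- → run G
t=23: L0/L1/L2 = -/GBDEH/- → run G
t=24: L0/L1/L2 = -/GBDEH/- → run G
t=25: L0/L1/L2 = -/BDEH/- → run B
t=26: L0/L1/L2 = -/BDEH/- → run B
t=27: L0/L1/L2 = -/DEH/- → run D
t=28: L0/L1/L2 = -/DEH/- → run D
t=29: L0/L1/L2 = -/DEH/- → run D
t=30: L0/L1/L2 = -/EH/- → run E
t=31: L0/L1/L2 = -/H/- → run H
t=32: L0/L1/L2 = -/H/- → run H
t=33: L0/L1/L2 = -/H/- → run H
t=34: L0/L1/L2 = -/H/- → run H
t=35: L0/L1/L2 = -/H/- → run H
t=36: (idle)
t=37: (idle)
t=38: (idle)

running at tick 14 = E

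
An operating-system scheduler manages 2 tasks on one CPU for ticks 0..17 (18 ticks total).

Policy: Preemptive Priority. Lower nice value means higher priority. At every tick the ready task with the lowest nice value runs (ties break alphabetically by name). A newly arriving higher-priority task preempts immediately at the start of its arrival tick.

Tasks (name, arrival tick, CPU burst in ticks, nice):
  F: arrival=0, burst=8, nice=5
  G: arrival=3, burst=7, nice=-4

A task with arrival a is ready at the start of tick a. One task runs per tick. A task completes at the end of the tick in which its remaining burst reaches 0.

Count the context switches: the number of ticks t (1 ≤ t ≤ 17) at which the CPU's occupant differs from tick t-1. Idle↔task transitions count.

context switches = 3

t=0: ready={F} → run F
t=1: ready={F} → run F
t=2: ready={F} → run F
t=3: ready={F,G} → run G
t=4: ready={F,G} → run G
t=5: ready={F,G} → run G
t=6: ready={F,G} → run G
t=7: ready={F,G} → run G
t=8: ready={F,G} → run G
t=9: ready={F,G} → run G
t=10: ready={F} → run F
t=11: ready={F} → run F
t=12: ready={F} → run F
t=13: ready={F} → run F
t=14: ready={F} → run F
t=15: (idle)
t=16: (idle)
t=17: (idle)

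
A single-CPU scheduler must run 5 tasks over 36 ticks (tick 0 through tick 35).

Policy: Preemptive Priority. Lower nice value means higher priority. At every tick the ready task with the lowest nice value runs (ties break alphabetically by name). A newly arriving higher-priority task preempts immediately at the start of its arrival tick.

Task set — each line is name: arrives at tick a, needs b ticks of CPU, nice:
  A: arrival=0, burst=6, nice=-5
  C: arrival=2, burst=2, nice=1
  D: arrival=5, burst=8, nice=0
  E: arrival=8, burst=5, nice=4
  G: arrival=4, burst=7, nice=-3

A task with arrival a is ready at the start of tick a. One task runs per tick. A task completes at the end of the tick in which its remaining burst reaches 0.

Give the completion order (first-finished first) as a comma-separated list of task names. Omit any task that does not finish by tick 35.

completion order = A, G, D, C, E

t=0: ready={A} → run A
t=1: ready={A} → run A
t=2: ready={A,C} → run A
t=3: ready={A,C} → run A
t=4: ready={A,C,G} → run A
t=5: ready={A,C,D,G} → run A
t=6: ready={C,D,G} → run G
t=7: ready={C,D,G} → run G
t=8: ready={C,D,E,G} → run G
t=9: ready={C,D,E,G} → run G
t=10: ready={C,D,E,G} → run G
t=11: ready={C,D,E,G} → run G
t=12: ready={C,D,E,G} → run G
t=13: ready={C,D,E} → run D
t=14: ready={C,D,E} → run D
t=15: ready={C,D,E} → run D
t=16: ready={C,D,E} → run D
t=17: ready={C,D,E} → run D
t=18: ready={C,D,E} → run D
t=19: ready={C,D,E} → run D
t=20: ready={C,D,E} → run D
t=21: ready={C,E} → run C
t=22: ready={C,E} → run C
t=23: ready={E} → run E
t=24: ready={E} → run E
t=25: ready={E} → run E
t=26: ready={E} → run E
t=27: ready={E} → run E
t=28: (idle)
t=29: (idle)
t=30: (idle)
t=31: (idle)
t=32: (idle)
t=33: (idle)
t=34: (idle)
t=35: (idle)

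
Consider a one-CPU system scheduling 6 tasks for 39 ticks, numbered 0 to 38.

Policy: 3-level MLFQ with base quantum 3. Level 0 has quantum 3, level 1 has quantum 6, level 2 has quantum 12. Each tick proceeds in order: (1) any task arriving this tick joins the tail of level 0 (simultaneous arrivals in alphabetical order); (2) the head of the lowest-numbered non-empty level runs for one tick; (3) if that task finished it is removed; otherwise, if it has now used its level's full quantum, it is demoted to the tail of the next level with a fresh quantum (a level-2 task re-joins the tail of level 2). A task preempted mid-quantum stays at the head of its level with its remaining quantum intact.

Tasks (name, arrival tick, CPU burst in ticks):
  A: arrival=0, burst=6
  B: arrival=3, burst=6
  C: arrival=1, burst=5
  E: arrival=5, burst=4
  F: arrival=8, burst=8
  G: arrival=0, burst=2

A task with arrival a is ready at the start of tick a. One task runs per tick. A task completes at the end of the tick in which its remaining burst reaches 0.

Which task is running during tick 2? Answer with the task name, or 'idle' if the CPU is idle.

running at tick 2 = A

t=0: L0/L1/L2 = AG/-/- → run A
t=1: L0/L1/L2 = AGC/-/- → run A
t=2: L0/L1/L2 = AGC/-/- → run A
t=3: L0/L1/L2 = GCB/A/- → run G
t=4: L0/L1/L2 = GCB/A/- → run G
t=5: L0/L1/L2 = CBE/A/- → run C
t=6: L0/L1/L2 = CBE/A/- → run C
t=7: L0/L1/L2 = CBE/A/- → run C
t=8: L0/L1/L2 = BEF/AC/- → run B
t=9: L0/L1/L2 = BEF/AC/- → run B
t=10: L0/L1/L2 = BEF/AC/- → run B
t=11: L0/L1/L2 = EF/ACB/- → run E
t=12: L0/L1/L2 = EF/ACB/- → run E
t=13: L0/L1/L2 = EF/ACB/- → run E
t=14: L0/L1/L2 = F/ACBE/- → run F
t=15: L0/L1/L2 = F/ACBE/- → run F
t=16: L0/L1/L2 = F/ACBE/- → run F
t=17: L0/L1/L2 = -/ACBEF/- → run A
t=18: L0/L1/L2 = -/ACBEF/- → run A
t=19: L0/L1/L2 = -/ACBEF/- → run A
t=20: L0/L1/L2 = -/CBEF/- → run C
t=21: L0/L1/L2 = -/CBEF/- → run C
t=22: L0/L1/L2 = -/BEF/- → run B
t=23: L0/L1/L2 = -/BEF/- → run B
t=24: L0/L1/L2 = -/BEF/- → run B
t=25: L0/L1/L2 = -/EF/- → run E
t=26: L0/L1/L2 = -/F/- → run F
t=27: L0/L1/L2 = -/F/- → run F
t=28: L0/L1/L2 = -/F/- → run F
t=29: L0/L1/L2 = -/F/- → run F
t=30: L0/L1/L2 = -/F/- → run F
t=31: (idle)
t=32: (idle)
t=33: (idle)
t=34: (idle)
t=35: (idle)
t=36: (idle)
t=37: (idle)
t=38: (idle)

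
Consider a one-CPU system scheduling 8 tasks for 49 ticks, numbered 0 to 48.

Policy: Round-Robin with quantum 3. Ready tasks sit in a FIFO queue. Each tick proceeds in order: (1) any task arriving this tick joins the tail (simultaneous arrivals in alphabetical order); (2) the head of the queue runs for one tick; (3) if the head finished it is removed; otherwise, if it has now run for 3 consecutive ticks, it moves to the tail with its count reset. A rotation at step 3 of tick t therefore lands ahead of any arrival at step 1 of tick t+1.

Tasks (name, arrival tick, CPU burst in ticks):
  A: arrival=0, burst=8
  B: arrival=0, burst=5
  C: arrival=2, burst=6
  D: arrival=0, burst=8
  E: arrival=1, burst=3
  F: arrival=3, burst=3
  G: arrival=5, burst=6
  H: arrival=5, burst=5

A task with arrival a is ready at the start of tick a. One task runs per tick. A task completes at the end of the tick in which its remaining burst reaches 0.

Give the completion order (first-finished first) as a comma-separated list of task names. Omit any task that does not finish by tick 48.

t=0: queue=[A,B,D] q_used=0 → run A
t=1: queue=[A,B,D,E] q_used=1 → run A
t=2: queue=[A,B,D,E,C] q_used=2 → run A
t=3: queue=[B,D,E,C,A,F] q_used=0 → run B
t=4: queue=[B,D,E,C,A,F] q_used=1 → run B
t=5: queue=[B,D,E,C,A,F,G,H] q_used=2 → run B
t=6: queue=[D,E,C,A,F,G,H,B] q_used=0 → run D
t=7: queue=[D,E,C,A,F,G,H,B] q_used=1 → run D
t=8: queue=[D,E,C,A,F,G,H,B] q_used=2 → run D
t=9: queue=[E,C,A,F,G,H,B,D] q_used=0 → run E
t=10: queue=[E,C,A,F,G,H,B,D] q_used=1 → run E
t=11: queue=[E,C,A,F,G,H,B,D] q_used=2 → run E
t=12: queue=[C,A,F,G,H,B,D] q_used=0 → run C
t=13: queue=[C,A,F,G,H,B,D] q_used=1 → run C
t=14: queue=[C,A,F,G,H,B,D] q_used=2 → run C
t=15: queue=[A,F,G,H,B,D,C] q_used=0 → run A
t=16: queue=[A,F,G,H,B,D,C] q_used=1 → run A
t=17: queue=[A,F,G,H,B,D,C] q_used=2 → run A
t=18: queue=[F,G,H,B,D,C,A] q_used=0 → run F
t=19: queue=[F,G,H,B,D,C,A] q_used=1 → run F
t=20: queue=[F,G,H,B,D,C,A] q_used=2 → run F
t=21: queue=[G,H,B,D,C,A] q_used=0 → run G
t=22: queue=[G,H,B,D,C,A] q_used=1 → run G
t=23: queue=[G,H,B,D,C,A] q_used=2 → run G
t=24: queue=[H,B,D,C,A,G] q_used=0 → run H
t=25: queue=[H,B,D,C,A,G] q_used=1 → run H
t=26: queue=[H,B,D,C,A,G] q_used=2 → run H
t=27: queue=[B,D,C,A,G,H] q_used=0 → run B
t=28: queue=[B,D,C,A,G,H] q_used=1 → run B
t=29: queue=[D,C,A,G,H] q_used=0 → run D
t=30: queue=[D,C,A,G,H] q_used=1 → run D
t=31: queue=[D,C,A,G,H] q_used=2 → run D
t=32: queue=[C,A,G,H,D] q_used=0 → run C
t=33: queue=[C,A,G,H,D] q_used=1 → run C
t=34: queue=[C,A,G,H,D] q_used=2 → run C
t=35: queue=[A,G,H,D] q_used=0 → run A
t=36: queue=[A,G,H,D] q_used=1 → run A
t=37: queue=[G,H,D] q_used=0 → run G
t=38: queue=[G,H,D] q_used=1 → run G
t=39: queue=[G,H,D] q_used=2 → run G
t=40: queue=[H,D] q_used=0 → run H
t=41: queue=[H,D] q_used=1 → run H
t=42: queue=[D] q_used=0 → run D
t=43: queue=[D] q_used=1 → run D
t=44: (idle)
t=45: (idle)
t=46: (idle)
t=47: (idle)
t=48: (idle)

completion order = E, F, B, C, A, G, H, D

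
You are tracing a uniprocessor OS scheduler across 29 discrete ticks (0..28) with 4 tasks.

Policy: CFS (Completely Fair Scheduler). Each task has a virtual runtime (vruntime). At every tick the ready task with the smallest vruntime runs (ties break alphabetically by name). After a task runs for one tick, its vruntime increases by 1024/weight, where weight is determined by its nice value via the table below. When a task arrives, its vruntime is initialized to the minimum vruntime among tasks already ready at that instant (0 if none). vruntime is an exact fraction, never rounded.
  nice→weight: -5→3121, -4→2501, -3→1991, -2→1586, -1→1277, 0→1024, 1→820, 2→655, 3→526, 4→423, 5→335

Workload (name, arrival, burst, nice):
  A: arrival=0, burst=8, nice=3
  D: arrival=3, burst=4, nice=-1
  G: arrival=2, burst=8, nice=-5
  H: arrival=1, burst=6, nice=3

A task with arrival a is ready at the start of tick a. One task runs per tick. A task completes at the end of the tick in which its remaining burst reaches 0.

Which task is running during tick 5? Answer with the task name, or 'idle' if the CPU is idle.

running at tick 5 = G

t=0: vr[A=0] → run A
t=1: vr[A=512/263 H=512/263] → run A
t=2: vr[A=1024/263 G=512/263 H=512/263] → run G
t=3: vr[A=1024/263 D=512/263 G=1867264/820823 H=512/263] → run D
t=4: vr[A=1024/263 D=923136/335851 G=1867264/820823 H=512/263] → run H
t=5: vr[A=1024/263 D=923136/335851 G=1867264/820823 H=1024/263] → run G
t=6: vr[A=1024/263 D=923136/335851 G=2136576/820823 H=1024/263] → run G
t=7: vr[A=1024/263 D=923136/335851 G=2405888/820823 H=1024/263] → run D
t=8: vr[A=1024/263 D=1192448/335851 G=2405888/820823 H=1024/263] → run G
t=9: vr[A=1024/263 D=1192448/335851 G=2675200/820823 H=1024/263] → run G
t=10: vr[A=1024/263 D=1192448/335851 G=2944512/820823 H=1024/263] → run D
t=11: vr[A=1024/263 D=1461760/335851 G=2944512/820823 H=1024/263] → run G
t=12: vr[A=1024/263 D=1461760/335851 G=3213824/820823 H=1024/263] → run A
t=13: vr[A=1536/263 D=1461760/335851 G=3213824/820823 H=1024/263] → run H
t=14: vr[A=1536/263 D=1461760/335851 G=3213824/820823 H=1536/263] → run G
t=15: vr[A=1536/263 D=1461760/335851 G=3483136/820823 H=1536/263] → run G
t=16: vr[A=1536/263 D=1461760/335851 H=1536/263] → run D
t=17: vr[A=1536/263 H=1536/263] → run A
t=18: vr[A=2048/263 H=1536/263] → run H
t=19: vr[A=2048/263 H=2048/263] → run A
t=20: vr[A=2560/263 H=2048/263] → run H
t=21: vr[A=2560/263 H=2560/263] → run A
t=22: vr[A=3072/263 H=2560/263] → run H
t=23: vr[A=3072/263 H=3072/263] → run A
t=24: vr[A=3584/263 H=3072/263] → run H
t=25: vr[A=3584/263] → run A
t=26: (idle)
t=27: (idle)
t=28: (idle)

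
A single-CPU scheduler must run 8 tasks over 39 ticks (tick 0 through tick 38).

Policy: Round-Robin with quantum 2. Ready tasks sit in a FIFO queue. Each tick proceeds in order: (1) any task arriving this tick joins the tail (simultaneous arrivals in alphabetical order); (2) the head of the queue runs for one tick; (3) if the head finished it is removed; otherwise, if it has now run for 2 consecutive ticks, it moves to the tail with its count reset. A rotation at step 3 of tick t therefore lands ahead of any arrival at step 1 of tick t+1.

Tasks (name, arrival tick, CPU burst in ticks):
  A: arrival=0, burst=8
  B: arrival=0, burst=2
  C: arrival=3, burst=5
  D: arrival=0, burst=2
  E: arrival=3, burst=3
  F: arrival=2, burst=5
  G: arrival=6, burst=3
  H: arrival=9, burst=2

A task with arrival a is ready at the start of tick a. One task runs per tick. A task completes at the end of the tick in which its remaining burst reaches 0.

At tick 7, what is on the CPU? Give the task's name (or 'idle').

running at tick 7 = A

t=0: queue=[A,B,D] q_used=0 → run A
t=1: queue=[A,B,D] q_used=1 → run A
t=2: queue=[B,D,A,F] q_used=0 → run B
t=3: queue=[B,D,A,F,C,E] q_used=1 → run B
t=4: queue=[D,A,F,C,E] q_used=0 → run D
t=5: queue=[D,A,F,C,E] q_used=1 → run D
t=6: queue=[A,F,C,E,G] q_used=0 → run A
t=7: queue=[A,F,C,E,G] q_used=1 → run A
t=8: queue=[F,C,E,G,A] q_used=0 → run F
t=9: queue=[F,C,E,G,A,H] q_used=1 → run F
t=10: queue=[C,E,G,A,H,F] q_used=0 → run C
t=11: queue=[C,E,G,A,H,F] q_used=1 → run C
t=12: queue=[E,G,A,H,F,C] q_used=0 → run E
t=13: queue=[E,G,A,H,F,C] q_used=1 → run E
t=14: queue=[G,A,H,F,C,E] q_used=0 → run G
t=15: queue=[G,A,H,F,C,E] q_used=1 → run G
t=16: queue=[A,H,F,C,E,G] q_used=0 → run A
t=17: queue=[A,H,F,C,E,G] q_used=1 → run A
t=18: queue=[H,F,C,E,G,A] q_used=0 → run H
t=19: queue=[H,F,C,E,G,A] q_used=1 → run H
t=20: queue=[F,C,E,G,A] q_used=0 → run F
t=21: queue=[F,C,E,G,A] q_used=1 → run F
t=22: queue=[C,E,G,A,F] q_used=0 → run C
t=23: queue=[C,E,G,A,F] q_used=1 → run C
t=24: queue=[E,G,A,F,C] q_used=0 → run E
t=25: queue=[G,A,F,C] q_used=0 → run G
t=26: queue=[A,F,C] q_used=0 → run A
t=27: queue=[A,F,C] q_used=1 → run A
t=28: queue=[F,C] q_used=0 → run F
t=29: queue=[C] q_used=0 → run C
t=30: (idle)
t=31: (idle)
t=32: (idle)
t=33: (idle)
t=34: (idle)
t=35: (idle)
t=36: (idle)
t=37: (idle)
t=38: (idle)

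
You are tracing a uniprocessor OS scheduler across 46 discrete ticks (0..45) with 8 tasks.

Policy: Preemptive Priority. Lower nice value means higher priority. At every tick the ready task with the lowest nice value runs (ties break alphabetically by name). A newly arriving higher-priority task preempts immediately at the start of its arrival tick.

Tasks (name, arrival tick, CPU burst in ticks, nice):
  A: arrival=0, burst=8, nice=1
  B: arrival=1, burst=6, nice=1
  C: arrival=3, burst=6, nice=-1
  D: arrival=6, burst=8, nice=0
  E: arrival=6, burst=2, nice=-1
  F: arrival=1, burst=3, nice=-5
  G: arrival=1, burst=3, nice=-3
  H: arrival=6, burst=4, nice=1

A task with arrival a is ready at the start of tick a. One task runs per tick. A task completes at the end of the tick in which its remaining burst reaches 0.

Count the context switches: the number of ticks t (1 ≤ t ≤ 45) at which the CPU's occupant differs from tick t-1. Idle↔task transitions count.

context switches = 9

t=0: ready={A} → run A
t=1: ready={A,B,F,G} → run F
t=2: ready={A,B,F,G} → run F
t=3: ready={A,B,C,F,G} → run F
t=4: ready={A,B,C,G} → run G
t=5: ready={A,B,C,G} → run G
t=6: ready={A,B,C,D,E,G,H} → run G
t=7: ready={A,B,C,D,E,H} → run C
t=8: ready={A,B,C,D,E,H} → run C
t=9: ready={A,B,C,D,E,H} → run C
t=10: ready={A,B,C,D,E,H} → run C
t=11: ready={A,B,C,D,E,H} → run C
t=12: ready={A,B,C,D,E,H} → run C
t=13: ready={A,B,D,E,H} → run E
t=14: ready={A,B,D,E,H} → run E
t=15: ready={A,B,D,H} → run D
t=16: ready={A,B,D,H} → run D
t=17: ready={A,B,D,H} → run D
t=18: ready={A,B,D,H} → run D
t=19: ready={A,B,D,H} → run D
t=20: ready={A,B,D,H} → run D
t=21: ready={A,B,D,H} → run D
t=22: ready={A,B,D,H} → run D
t=23: ready={A,B,H} → run A
t=24: ready={A,B,H} → run A
t=25: ready={A,B,H} → run A
t=26: ready={A,B,H} → run A
t=27: ready={A,B,H} → run A
t=28: ready={A,B,H} → run A
t=29: ready={A,B,H} → run A
t=30: ready={B,H} → run B
t=31: ready={B,H} → run B
t=32: ready={B,H} → run B
t=33: ready={B,H} → run B
t=34: ready={B,H} → run B
t=35: ready={B,H} → run B
t=36: ready={H} → run H
t=37: ready={H} → run H
t=38: ready={H} → run H
t=39: ready={H} → run H
t=40: (idle)
t=41: (idle)
t=42: (idle)
t=43: (idle)
t=44: (idle)
t=45: (idle)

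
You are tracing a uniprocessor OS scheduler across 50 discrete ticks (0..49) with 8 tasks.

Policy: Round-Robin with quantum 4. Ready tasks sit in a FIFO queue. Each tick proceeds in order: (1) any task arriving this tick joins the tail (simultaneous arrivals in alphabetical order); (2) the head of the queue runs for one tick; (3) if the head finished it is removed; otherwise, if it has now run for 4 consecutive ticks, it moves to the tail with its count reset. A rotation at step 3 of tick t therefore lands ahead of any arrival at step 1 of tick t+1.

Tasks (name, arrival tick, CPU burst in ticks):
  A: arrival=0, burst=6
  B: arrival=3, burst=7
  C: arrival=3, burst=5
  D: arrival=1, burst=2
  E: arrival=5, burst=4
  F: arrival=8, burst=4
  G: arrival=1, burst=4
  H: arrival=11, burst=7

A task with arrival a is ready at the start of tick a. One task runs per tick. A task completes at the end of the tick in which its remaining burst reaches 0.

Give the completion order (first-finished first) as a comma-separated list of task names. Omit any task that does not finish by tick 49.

t=0: queue=[A] q_used=0 → run A
t=1: queue=[A,D,G] q_used=1 → run A
t=2: queue=[A,D,G] q_used=2 → run A
t=3: queue=[A,D,G,B,C] q_used=3 → run A
t=4: queue=[D,G,B,C,A] q_used=0 → run D
t=5: queue=[D,G,B,C,A,E] q_used=1 → run D
t=6: queue=[G,B,C,A,E] q_used=0 → run G
t=7: queue=[G,B,C,A,E] q_used=1 → run G
t=8: queue=[G,B,C,A,E,F] q_used=2 → run G
t=9: queue=[G,B,C,A,E,F] q_used=3 → run G
t=10: queue=[B,C,A,E,F] q_used=0 → run B
t=11: queue=[B,C,A,E,F,H] q_used=1 → run B
t=12: queue=[B,C,A,E,F,H] q_used=2 → run B
t=13: queue=[B,C,A,E,F,H] q_used=3 → run B
t=14: queue=[C,A,E,F,H,B] q_used=0 → run C
t=15: queue=[C,A,E,F,H,B] q_used=1 → run C
t=16: queue=[C,A,E,F,H,B] q_used=2 → run C
t=17: queue=[C,A,E,F,H,B] q_used=3 → run C
t=18: queue=[A,E,F,H,B,C] q_used=0 → run A
t=19: queue=[A,E,F,H,B,C] q_used=1 → run A
t=20: queue=[E,F,H,B,C] q_used=0 → run E
t=21: queue=[E,F,H,B,C] q_used=1 → run E
t=22: queue=[E,F,H,B,C] q_used=2 → run E
t=23: queue=[E,F,H,B,C] q_used=3 → run E
t=24: queue=[F,H,B,C] q_used=0 → run F
t=25: queue=[F,H,B,C] q_used=1 → run F
t=26: queue=[F,H,B,C] q_used=2 → run F
t=27: queue=[F,H,B,C] q_used=3 → run F
t=28: queue=[H,B,C] q_used=0 → run H
t=29: queue=[H,B,C] q_used=1 → run H
t=30: queue=[H,B,C] q_used=2 → run H
t=31: queue=[H,B,C] q_used=3 → run H
t=32: queue=[B,C,H] q_used=0 → run B
t=33: queue=[B,C,H] q_used=1 → run B
t=34: queue=[B,C,H] q_used=2 → run B
t=35: queue=[C,H] q_used=0 → run C
t=36: queue=[H] q_used=0 → run H
t=37: queue=[H] q_used=1 → run H
t=38: queue=[H] q_used=2 → run H
t=39: (idle)
t=40: (idle)
t=41: (idle)
t=42: (idle)
t=43: (idle)
t=44: (idle)
t=45: (idle)
t=46: (idle)
t=47: (idle)
t=48: (idle)
t=49: (idle)

completion order = D, G, A, E, F, B, C, H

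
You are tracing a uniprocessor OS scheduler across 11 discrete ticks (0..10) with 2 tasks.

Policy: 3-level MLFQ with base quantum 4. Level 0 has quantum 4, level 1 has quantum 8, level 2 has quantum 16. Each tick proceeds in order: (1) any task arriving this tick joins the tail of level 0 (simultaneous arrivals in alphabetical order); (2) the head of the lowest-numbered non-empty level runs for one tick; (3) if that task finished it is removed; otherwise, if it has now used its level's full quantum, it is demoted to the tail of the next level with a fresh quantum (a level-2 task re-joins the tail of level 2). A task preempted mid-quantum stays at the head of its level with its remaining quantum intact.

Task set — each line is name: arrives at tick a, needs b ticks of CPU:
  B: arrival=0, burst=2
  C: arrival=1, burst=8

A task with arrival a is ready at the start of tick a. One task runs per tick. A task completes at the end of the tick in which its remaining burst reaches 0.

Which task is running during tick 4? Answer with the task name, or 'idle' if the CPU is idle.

running at tick 4 = C

t=0: L0/L1/L2 = B/-/- → run B
t=1: L0/L1/L2 = BC/-/- → run B
t=2: L0/L1/L2 = C/-/- → run C
t=3: L0/L1/L2 = C/-/- → run C
t=4: L0/L1/L2 = C/-/- → run C
t=5: L0/L1/L2 = C/-/- → run C
t=6: L0/L1/L2 = -/C/- → run C
t=7: L0/L1/L2 = -/C/- → run C
t=8: L0/L1/L2 = -/C/- → run C
t=9: L0/L1/L2 = -/C/- → run C
t=10: (idle)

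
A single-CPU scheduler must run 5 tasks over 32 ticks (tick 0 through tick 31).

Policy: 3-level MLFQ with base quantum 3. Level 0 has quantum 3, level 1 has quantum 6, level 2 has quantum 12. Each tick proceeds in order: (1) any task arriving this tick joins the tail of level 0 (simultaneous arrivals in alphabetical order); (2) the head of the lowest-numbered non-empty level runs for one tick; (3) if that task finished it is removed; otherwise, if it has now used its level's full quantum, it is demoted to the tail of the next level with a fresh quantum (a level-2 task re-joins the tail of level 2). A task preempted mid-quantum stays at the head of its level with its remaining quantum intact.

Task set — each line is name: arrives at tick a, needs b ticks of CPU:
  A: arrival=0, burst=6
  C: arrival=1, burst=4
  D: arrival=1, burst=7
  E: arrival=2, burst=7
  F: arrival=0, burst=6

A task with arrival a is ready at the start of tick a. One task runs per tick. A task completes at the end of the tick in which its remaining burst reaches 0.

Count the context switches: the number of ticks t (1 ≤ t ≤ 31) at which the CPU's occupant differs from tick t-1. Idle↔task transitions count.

t=0: L0/L1/L2 = AF/-/- → run A
t=1: L0/L1/L2 = AFCD/-/- → run A
t=2: L0/L1/L2 = AFCDE/-/- → run A
t=3: L0/L1/L2 = FCDE/A/- → run F
t=4: L0/L1/L2 = FCDE/A/- → run F
t=5: L0/L1/L2 = FCDE/A/- → run F
t=6: L0/L1/L2 = CDE/AF/- → run C
t=7: L0/L1/L2 = CDE/AF/- → run C
t=8: L0/L1/L2 = CDE/AF/- → run C
t=9: L0/L1/L2 = DE/AFC/- → run D
t=10: L0/L1/L2 = DE/AFC/- → run D
t=11: L0/L1/L2 = DE/AFC/- → run D
t=12: L0/L1/L2 = E/AFCD/- → run E
t=13: L0/L1/L2 = E/AFCD/- → run E
t=14: L0/L1/L2 = E/AFCD/- → run E
t=15: L0/L1/L2 = -/AFCDE/- → run A
t=16: L0/L1/L2 = -/AFCDE/- → run A
t=17: L0/L1/L2 = -/AFCDE/- → run A
t=18: L0/L1/L2 = -/FCDE/- → run F
t=19: L0/L1/L2 = -/FCDE/- → run F
t=20: L0/L1/L2 = -/FCDE/- → run F
t=21: L0/L1/L2 = -/CDE/- → run C
t=22: L0/L1/L2 = -/DE/- → run D
t=23: L0/L1/L2 = -/DE/- → run D
t=24: L0/L1/L2 = -/DE/- → run D
t=25: L0/L1/L2 = -/DE/- → run D
t=26: L0/L1/L2 = -/E/- → run E
t=27: L0/L1/L2 = -/E/- → run E
t=28: L0/L1/L2 = -/E/- → run E
t=29: L0/L1/L2 = -/E/- → run E
t=30: (idle)
t=31: (idle)

context switches = 10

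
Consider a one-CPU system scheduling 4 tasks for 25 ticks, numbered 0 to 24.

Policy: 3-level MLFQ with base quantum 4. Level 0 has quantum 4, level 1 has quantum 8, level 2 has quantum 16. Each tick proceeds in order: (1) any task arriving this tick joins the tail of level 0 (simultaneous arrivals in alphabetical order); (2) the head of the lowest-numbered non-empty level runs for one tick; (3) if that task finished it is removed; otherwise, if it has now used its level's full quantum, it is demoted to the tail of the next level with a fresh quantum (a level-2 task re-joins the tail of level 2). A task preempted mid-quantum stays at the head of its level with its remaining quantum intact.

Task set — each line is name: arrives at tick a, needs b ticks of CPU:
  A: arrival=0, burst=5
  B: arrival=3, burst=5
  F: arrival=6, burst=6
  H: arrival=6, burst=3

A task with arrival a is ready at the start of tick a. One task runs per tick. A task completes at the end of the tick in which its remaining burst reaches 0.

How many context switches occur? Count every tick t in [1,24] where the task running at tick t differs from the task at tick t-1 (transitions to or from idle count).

context switches = 7

t=0: L0/L1/L2 = A/-/- → run A
t=1: L0/L1/L2 = A/-/- → run A
t=2: L0/L1/L2 = A/-/- → run A
t=3: L0/L1/L2 = AB/-/- → run A
t=4: L0/L1/L2 = B/A/- → run B
t=5: L0/L1/L2 = B/A/- → run B
t=6: L0/L1/L2 = BFH/A/- → run B
t=7: L0/L1/L2 = BFH/A/- → run B
t=8: L0/L1/L2 = FH/AB/- → run F
t=9: L0/L1/L2 = FH/AB/- → run F
t=10: L0/L1/L2 = FH/AB/- → run F
t=11: L0/L1/L2 = FH/AB/- → run F
t=12: L0/L1/L2 = H/ABF/- → run H
t=13: L0/L1/L2 = H/ABF/- → run H
t=14: L0/L1/L2 = H/ABF/- → run H
t=15: L0/L1/L2 = -/ABF/- → run A
t=16: L0/L1/L2 = -/BF/- → run B
t=17: L0/L1/L2 = -/F/- → run F
t=18: L0/L1/L2 = -/F/- → run F
t=19: (idle)
t=20: (idle)
t=21: (idle)
t=22: (idle)
t=23: (idle)
t=24: (idle)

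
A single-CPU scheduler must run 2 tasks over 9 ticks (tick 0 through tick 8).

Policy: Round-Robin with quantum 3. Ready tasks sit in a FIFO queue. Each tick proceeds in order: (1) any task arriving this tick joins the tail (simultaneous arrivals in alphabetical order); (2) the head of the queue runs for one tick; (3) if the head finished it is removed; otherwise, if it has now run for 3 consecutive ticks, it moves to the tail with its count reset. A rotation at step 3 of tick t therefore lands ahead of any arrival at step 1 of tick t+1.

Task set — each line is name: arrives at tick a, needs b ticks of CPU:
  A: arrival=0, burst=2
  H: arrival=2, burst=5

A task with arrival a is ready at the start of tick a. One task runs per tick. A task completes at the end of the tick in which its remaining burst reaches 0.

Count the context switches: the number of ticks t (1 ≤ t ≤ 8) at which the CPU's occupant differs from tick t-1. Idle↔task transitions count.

t=0: queue=[A] q_used=0 → run A
t=1: queue=[A] q_used=1 → run A
t=2: queue=[H] q_used=0 → run H
t=3: queue=[H] q_used=1 → run H
t=4: queue=[H] q_used=2 → run H
t=5: queue=[H] q_used=0 → run H
t=6: queue=[H] q_used=1 → run H
t=7: (idle)
t=8: (idle)

context switches = 2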